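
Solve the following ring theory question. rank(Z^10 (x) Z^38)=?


rank(M(x)N) = rank(M)*rank(N)
10*38 = 380


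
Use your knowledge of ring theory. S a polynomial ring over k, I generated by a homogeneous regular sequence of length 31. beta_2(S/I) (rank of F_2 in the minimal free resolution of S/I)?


Regular sequence => Koszul complex is the minimal free resolution.
Syz_1 minimally generated by Koszul relations f_i*e_j - f_j*e_i (i<j): mu(Syz_1) = beta_2 = C(m,2) = m(m-1)/2
m=31
31*30/2 = 465


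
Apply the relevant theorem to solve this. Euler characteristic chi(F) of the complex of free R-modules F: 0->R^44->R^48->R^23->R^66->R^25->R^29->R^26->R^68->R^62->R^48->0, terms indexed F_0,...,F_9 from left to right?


chi = sum (-1)^i * rank:
(-1)^0*44=44
(-1)^1*48=-48
(-1)^2*23=23
(-1)^3*66=-66
(-1)^4*25=25
(-1)^5*29=-29
(-1)^6*26=26
(-1)^7*68=-68
(-1)^8*62=62
(-1)^9*48=-48
chi=-79


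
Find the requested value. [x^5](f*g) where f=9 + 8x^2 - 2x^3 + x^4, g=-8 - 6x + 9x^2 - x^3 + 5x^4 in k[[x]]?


[x^5] = sum a_i*b_j, i+j=5
  8*-1=-8
  -2*9=-18
  1*-6=-6
Sum=-32


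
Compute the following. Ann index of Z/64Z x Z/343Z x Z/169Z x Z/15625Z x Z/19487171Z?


Exponent = lcm of the cyclic orders; pairwise coprime => product.
2^6*7^3*13^2*5^6*11^7=64*343*169*15625*19487171=1129612841357000000


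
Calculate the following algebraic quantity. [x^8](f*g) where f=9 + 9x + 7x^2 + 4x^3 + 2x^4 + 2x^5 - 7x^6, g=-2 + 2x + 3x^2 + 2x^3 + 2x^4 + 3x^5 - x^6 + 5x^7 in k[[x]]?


[x^8] = sum a_i*b_j, i+j=8
  9*5=45
  7*-1=-7
  4*3=12
  2*2=4
  2*2=4
  -7*3=-21
Sum=37


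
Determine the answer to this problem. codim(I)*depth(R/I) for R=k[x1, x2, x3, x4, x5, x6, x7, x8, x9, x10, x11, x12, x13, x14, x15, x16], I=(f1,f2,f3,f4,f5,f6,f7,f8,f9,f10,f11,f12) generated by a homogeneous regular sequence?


codim=12, depth=dim(R/I)=16-12=4
Product=12*4=48


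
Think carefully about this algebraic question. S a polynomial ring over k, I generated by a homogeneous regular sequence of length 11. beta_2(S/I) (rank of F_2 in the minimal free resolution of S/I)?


Regular sequence => Koszul complex is the minimal free resolution.
Syz_1 minimally generated by Koszul relations f_i*e_j - f_j*e_i (i<j): mu(Syz_1) = beta_2 = C(m,2) = m(m-1)/2
m=11
11*10/2 = 55


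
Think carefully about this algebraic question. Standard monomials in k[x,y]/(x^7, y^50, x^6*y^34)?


k[x,y]/I, I = (x^7, y^50, x^6*y^34)
Rect: 7x50=350. Corner: (7-6)x(50-34)=16.
dim = 350-16 = 334


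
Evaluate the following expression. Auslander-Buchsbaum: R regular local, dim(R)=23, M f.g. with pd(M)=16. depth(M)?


pd+depth=depth(R)=23
depth=23-16=7


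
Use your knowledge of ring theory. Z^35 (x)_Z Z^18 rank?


rank(M(x)N) = rank(M)*rank(N)
35*18 = 630


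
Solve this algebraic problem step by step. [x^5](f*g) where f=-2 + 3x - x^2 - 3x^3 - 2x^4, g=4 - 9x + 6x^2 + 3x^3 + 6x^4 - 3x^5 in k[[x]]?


[x^5] = sum a_i*b_j, i+j=5
  -2*-3=6
  3*6=18
  -1*3=-3
  -3*6=-18
  -2*-9=18
Sum=21


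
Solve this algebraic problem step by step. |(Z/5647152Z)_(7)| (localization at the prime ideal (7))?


7-primary part: 5647152=7^6*48
Size=7^6=117649


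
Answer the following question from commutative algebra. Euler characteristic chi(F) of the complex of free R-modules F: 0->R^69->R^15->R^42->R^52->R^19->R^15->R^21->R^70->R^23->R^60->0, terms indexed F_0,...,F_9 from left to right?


chi = sum (-1)^i * rank:
(-1)^0*69=69
(-1)^1*15=-15
(-1)^2*42=42
(-1)^3*52=-52
(-1)^4*19=19
(-1)^5*15=-15
(-1)^6*21=21
(-1)^7*70=-70
(-1)^8*23=23
(-1)^9*60=-60
chi=-38


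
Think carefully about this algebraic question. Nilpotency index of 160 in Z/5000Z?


160^k mod 5000:
k=1: 160
k=2: 600
k=3: 1000
k=4: 0
First zero at k = 4


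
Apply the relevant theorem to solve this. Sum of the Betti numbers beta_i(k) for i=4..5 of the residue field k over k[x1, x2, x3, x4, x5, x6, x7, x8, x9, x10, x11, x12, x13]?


Koszul resolution: beta_i(k)=C(n,i), n=13
C(13,4)=715, C(13,5)=1287
Sum=2002


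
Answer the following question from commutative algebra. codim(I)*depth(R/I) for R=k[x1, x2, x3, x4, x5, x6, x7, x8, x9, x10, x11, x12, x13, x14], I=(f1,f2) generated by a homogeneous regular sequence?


codim=2, depth=dim(R/I)=14-2=12
Product=2*12=24


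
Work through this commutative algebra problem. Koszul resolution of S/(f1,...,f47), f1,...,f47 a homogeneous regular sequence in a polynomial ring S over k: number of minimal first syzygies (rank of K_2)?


Regular sequence => Koszul complex is the minimal free resolution.
Syz_1 minimally generated by Koszul relations f_i*e_j - f_j*e_i (i<j): mu(Syz_1) = beta_2 = C(m,2) = m(m-1)/2
m=47
47*46/2 = 1081


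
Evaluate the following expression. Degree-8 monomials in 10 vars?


C(d+n-1,n-1)=C(17,9)=24310


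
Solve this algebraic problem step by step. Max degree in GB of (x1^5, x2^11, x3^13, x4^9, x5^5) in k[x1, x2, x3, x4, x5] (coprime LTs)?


Pure powers, coprime LTs => already GB.
Degrees: 5, 11, 13, 9, 5
Max=13


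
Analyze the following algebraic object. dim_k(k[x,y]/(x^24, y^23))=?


Basis: x^i*y^j, i<24, j<23
24*23=552


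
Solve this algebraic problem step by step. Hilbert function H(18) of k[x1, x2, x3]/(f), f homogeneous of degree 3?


C(20,2)-C(17,2)=190-136=54


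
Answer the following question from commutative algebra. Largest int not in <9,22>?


gcd(9,22)=1 => F=ab-a-b=9*22-9-22=198-31=167


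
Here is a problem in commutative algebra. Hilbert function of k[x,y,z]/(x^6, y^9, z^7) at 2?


Need i<6, j<9, k<7 with i+j+k=2.
For each i, j ranges over max(0,2-i-6)..min(8,2-i):
  i=0: j in [0,2] -> 3
  i=1: j in [0,1] -> 2
  i=2: j in [0,0] -> 1
H(2) = 3+2+1 = 6


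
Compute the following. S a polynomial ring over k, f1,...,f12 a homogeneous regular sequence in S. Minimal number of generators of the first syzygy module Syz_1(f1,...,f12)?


Regular sequence => Koszul complex is the minimal free resolution.
Syz_1 minimally generated by Koszul relations f_i*e_j - f_j*e_i (i<j): mu(Syz_1) = beta_2 = C(m,2) = m(m-1)/2
m=12
12*11/2 = 66


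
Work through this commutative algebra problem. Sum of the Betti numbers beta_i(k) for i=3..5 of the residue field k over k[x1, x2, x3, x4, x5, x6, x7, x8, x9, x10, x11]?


Koszul resolution: beta_i(k)=C(n,i), n=11
C(11,3)=165, C(11,4)=330, C(11,5)=462
Sum=957


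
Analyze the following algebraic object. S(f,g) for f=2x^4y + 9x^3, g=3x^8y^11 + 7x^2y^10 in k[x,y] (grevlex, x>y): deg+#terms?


LT(f)=2x^4y, LT(g)=3x^8y^11
lcm(LM)=x^8y^11
S(f,g) (scaled by 6 to clear denominators) = 3x^4y^10*f - 2*g = 27x^7y^10 - 14x^2y^10
2 terms, deg 17.
17+2=19


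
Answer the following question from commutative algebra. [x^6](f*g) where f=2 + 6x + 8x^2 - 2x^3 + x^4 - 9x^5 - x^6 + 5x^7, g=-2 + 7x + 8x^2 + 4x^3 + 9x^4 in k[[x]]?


[x^6] = sum a_i*b_j, i+j=6
  8*9=72
  -2*4=-8
  1*8=8
  -9*7=-63
  -1*-2=2
Sum=11


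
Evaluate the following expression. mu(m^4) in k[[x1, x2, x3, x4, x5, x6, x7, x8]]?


C(n+d-1,d)=C(11,4)=330


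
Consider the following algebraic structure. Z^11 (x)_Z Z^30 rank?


rank(M(x)N) = rank(M)*rank(N)
11*30 = 330


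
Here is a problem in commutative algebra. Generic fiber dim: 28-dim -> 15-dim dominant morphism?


dim(fiber)=dim(X)-dim(Y)=28-15=13


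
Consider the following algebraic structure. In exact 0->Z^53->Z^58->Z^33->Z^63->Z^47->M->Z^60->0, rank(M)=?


Alt sum=0:
(-1)^0*53 + (-1)^1*58 + (-1)^2*33 + (-1)^3*63 + (-1)^4*47 + (-1)^5*? + (-1)^6*60=0
rank(M)=72


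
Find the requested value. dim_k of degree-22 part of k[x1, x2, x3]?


C(d+n-1,n-1)=C(24,2)=276


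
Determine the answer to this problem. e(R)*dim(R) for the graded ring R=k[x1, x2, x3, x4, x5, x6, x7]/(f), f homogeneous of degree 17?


e(R)=deg(f)=17, dim(R)=7-1=6
e*dim=17*6=102


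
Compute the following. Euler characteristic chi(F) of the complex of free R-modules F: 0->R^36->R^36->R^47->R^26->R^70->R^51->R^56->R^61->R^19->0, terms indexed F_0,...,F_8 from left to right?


chi = sum (-1)^i * rank:
(-1)^0*36=36
(-1)^1*36=-36
(-1)^2*47=47
(-1)^3*26=-26
(-1)^4*70=70
(-1)^5*51=-51
(-1)^6*56=56
(-1)^7*61=-61
(-1)^8*19=19
chi=54


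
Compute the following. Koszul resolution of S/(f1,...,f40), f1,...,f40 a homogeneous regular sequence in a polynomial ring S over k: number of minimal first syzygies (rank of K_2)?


Regular sequence => Koszul complex is the minimal free resolution.
Syz_1 minimally generated by Koszul relations f_i*e_j - f_j*e_i (i<j): mu(Syz_1) = beta_2 = C(m,2) = m(m-1)/2
m=40
40*39/2 = 780


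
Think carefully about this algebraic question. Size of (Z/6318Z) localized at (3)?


3-primary part: 6318=3^5*26
Size=3^5=243


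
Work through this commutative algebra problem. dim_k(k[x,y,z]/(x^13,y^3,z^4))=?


Basis: x^iy^jz^k, i<13,j<3,k<4
13*3*4=156


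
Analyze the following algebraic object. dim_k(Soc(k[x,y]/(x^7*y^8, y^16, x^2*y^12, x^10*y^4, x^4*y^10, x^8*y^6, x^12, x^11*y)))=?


Socle = ann(m) = span of standard monomials u with x*u, y*u in I (staircase corners).
Minimal generators: x^12, x^11*y, x^10*y^4, x^8*y^6, x^7*y^8, x^4*y^10, x^2*y^12, y^16
Corners: xy^15, x^3y^11, x^6y^9, x^7y^7, x^9y^5, x^10y^3, x^11
Socle dim=7


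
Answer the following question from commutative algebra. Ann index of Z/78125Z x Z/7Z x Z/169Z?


Exponent = lcm of the cyclic orders; pairwise coprime => product.
5^7*7^1*13^2=78125*7*169=92421875


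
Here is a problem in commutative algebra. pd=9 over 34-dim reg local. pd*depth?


pd+depth=34
depth=34-9=25
pd*depth=9*25=225


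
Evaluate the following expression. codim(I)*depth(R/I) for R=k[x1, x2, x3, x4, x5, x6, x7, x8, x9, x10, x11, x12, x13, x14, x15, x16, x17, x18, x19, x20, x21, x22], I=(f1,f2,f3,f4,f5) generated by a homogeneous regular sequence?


codim=5, depth=dim(R/I)=22-5=17
Product=5*17=85


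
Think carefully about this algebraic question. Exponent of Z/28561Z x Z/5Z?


Exponent = lcm of the cyclic orders; pairwise coprime => product.
13^4*5^1=28561*5=142805


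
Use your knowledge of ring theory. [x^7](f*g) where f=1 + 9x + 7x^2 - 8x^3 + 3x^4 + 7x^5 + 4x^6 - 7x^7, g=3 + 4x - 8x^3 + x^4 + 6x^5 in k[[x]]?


[x^7] = sum a_i*b_j, i+j=7
  7*6=42
  -8*1=-8
  3*-8=-24
  4*4=16
  -7*3=-21
Sum=5


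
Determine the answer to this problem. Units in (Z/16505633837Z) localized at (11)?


Local ring = Z/2357947691Z.
phi(2357947691) = 11^8*(11-1) = 2143588810


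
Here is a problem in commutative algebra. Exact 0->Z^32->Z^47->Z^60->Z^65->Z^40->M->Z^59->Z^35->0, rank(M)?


Alt sum=0:
(-1)^0*32 + (-1)^1*47 + (-1)^2*60 + (-1)^3*65 + (-1)^4*40 + (-1)^5*? + (-1)^6*59 + (-1)^7*35=0
rank(M)=44


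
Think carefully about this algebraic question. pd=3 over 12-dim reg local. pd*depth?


pd+depth=12
depth=12-3=9
pd*depth=3*9=27


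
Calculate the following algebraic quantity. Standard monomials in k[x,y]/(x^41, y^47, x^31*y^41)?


k[x,y]/I, I = (x^41, y^47, x^31*y^41)
Rect: 41x47=1927. Corner: (41-31)x(47-41)=60.
dim = 1927-60 = 1867


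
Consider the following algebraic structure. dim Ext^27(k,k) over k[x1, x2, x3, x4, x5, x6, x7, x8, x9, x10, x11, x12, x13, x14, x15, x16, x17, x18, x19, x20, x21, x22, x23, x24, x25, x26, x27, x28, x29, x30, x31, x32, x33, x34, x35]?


C(n,i)=C(35,27)=23535820


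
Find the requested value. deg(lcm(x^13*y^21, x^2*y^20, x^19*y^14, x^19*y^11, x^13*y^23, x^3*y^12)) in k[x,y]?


lcm = componentwise max:
x: max(13,2,19,19,13,3)=19
y: max(21,20,14,11,23,12)=23
Total=19+23=42


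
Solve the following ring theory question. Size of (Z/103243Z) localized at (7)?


7-primary part: 103243=7^4*43
Size=7^4=2401


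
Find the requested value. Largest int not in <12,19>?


gcd(12,19)=1 => F=ab-a-b=12*19-12-19=228-31=197


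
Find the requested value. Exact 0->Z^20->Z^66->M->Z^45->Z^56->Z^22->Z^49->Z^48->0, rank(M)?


Alt sum=0:
(-1)^0*20 + (-1)^1*66 + (-1)^2*? + (-1)^3*45 + (-1)^4*56 + (-1)^5*22 + (-1)^6*49 + (-1)^7*48=0
rank(M)=56


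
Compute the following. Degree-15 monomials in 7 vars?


C(d+n-1,n-1)=C(21,6)=54264


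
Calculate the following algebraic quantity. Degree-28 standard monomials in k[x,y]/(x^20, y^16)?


k[x,y], I = (x^20, y^16), d = 28
Need i < 20 and d-i < 16.
Range: 13 <= i <= 19.
H(28) = 7


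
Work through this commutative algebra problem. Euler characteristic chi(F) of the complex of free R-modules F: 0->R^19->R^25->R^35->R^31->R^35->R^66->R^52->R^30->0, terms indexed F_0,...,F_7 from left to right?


chi = sum (-1)^i * rank:
(-1)^0*19=19
(-1)^1*25=-25
(-1)^2*35=35
(-1)^3*31=-31
(-1)^4*35=35
(-1)^5*66=-66
(-1)^6*52=52
(-1)^7*30=-30
chi=-11


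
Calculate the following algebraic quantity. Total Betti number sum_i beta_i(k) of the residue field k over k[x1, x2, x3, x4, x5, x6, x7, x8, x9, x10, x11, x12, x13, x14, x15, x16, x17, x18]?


Koszul resolution: beta_i(k)=C(n,i), n=18
sum_i C(18,i) = 2^18 = 262144


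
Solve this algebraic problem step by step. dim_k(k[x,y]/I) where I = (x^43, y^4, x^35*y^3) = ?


k[x,y]/I, I = (x^43, y^4, x^35*y^3)
Rect: 43x4=172. Corner: (43-35)x(4-3)=8.
dim = 172-8 = 164


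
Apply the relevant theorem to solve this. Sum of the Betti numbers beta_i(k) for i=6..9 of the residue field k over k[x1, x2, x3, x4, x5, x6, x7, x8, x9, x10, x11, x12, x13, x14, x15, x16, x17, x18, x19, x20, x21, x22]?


Koszul resolution: beta_i(k)=C(n,i), n=22
C(22,6)=74613, C(22,7)=170544, C(22,8)=319770, C(22,9)=497420
Sum=1062347


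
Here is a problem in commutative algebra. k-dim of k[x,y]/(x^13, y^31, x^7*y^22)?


k[x,y]/I, I = (x^13, y^31, x^7*y^22)
Rect: 13x31=403. Corner: (13-7)x(31-22)=54.
dim = 403-54 = 349


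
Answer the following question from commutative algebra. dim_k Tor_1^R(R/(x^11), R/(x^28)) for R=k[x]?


Tor_1(R/I,R/J)=(I cap J)/IJ=(x^28)/(x^39)
dim=39-28=min(11,28)=11


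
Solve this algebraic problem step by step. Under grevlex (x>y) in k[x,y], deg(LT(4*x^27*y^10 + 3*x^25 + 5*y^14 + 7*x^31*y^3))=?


LT: 4*x^27*y^10
deg_x=27, deg_y=10
Total=27+10=37


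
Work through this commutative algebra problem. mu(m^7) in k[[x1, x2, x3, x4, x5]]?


C(n+d-1,d)=C(11,7)=330


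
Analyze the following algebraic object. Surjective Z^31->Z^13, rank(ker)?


rank(ker) = 31-13 = 18


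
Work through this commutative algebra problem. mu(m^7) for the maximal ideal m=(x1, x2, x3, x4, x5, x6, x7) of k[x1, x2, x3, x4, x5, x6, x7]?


Graded Nakayama: mu(m^d) = dim_k (m^d/m^(d+1)) = #degree-7 monomials in 7 vars
C(n+d-1,d)=C(13,7)=1716


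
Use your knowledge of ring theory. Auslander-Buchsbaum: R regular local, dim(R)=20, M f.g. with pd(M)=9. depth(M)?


pd+depth=depth(R)=20
depth=20-9=11


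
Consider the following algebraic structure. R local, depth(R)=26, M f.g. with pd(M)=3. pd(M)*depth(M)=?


pd+depth=26
depth=26-3=23
pd*depth=3*23=69


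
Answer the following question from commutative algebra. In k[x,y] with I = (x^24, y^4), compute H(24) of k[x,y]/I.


k[x,y], I = (x^24, y^4), d = 24
Need i < 24 and d-i < 4.
Range: 21 <= i <= 23.
H(24) = 3


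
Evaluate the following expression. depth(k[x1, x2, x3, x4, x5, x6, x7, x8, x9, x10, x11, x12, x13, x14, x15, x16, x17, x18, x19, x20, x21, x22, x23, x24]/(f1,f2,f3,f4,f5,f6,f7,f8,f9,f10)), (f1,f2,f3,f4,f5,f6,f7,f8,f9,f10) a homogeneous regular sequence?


depth(R)=24
depth(R/I)=24-10=14


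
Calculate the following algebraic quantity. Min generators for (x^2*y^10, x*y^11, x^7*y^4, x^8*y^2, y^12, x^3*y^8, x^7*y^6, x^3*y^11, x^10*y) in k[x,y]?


Remove redundant (divisible by others).
x^7*y^6 redundant.
x^3*y^11 redundant.
Min: x^10*y, x^8*y^2, x^7*y^4, x^3*y^8, x^2*y^10, x*y^11, y^12
Count=7


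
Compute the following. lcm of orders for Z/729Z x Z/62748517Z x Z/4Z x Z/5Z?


Exponent = lcm of the cyclic orders; pairwise coprime => product.
3^6*13^7*2^2*5^1=729*62748517*4*5=914873377860


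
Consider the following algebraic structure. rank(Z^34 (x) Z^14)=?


rank(M(x)N) = rank(M)*rank(N)
34*14 = 476


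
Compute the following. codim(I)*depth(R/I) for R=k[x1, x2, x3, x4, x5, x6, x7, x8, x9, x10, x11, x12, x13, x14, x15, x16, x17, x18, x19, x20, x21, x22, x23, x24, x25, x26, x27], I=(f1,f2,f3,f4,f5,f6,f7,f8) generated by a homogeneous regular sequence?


codim=8, depth=dim(R/I)=27-8=19
Product=8*19=152


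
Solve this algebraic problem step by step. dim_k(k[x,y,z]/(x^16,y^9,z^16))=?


Basis: x^iy^jz^k, i<16,j<9,k<16
16*9*16=2304


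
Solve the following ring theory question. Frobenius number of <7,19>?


gcd(7,19)=1 => F=ab-a-b=7*19-7-19=133-26=107


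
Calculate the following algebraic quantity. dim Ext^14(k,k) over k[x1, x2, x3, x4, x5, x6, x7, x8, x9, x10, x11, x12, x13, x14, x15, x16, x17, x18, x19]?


C(n,i)=C(19,14)=11628


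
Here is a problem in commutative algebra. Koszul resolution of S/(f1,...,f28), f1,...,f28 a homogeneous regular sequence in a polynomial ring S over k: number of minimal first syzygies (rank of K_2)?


Regular sequence => Koszul complex is the minimal free resolution.
Syz_1 minimally generated by Koszul relations f_i*e_j - f_j*e_i (i<j): mu(Syz_1) = beta_2 = C(m,2) = m(m-1)/2
m=28
28*27/2 = 378


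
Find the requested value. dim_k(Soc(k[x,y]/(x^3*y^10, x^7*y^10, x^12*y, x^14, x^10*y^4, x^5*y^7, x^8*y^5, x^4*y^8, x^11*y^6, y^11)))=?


Socle = ann(m) = span of standard monomials u with x*u, y*u in I (staircase corners).
Redundant generators: x^7*y^10, x^11*y^6
Minimal generators: x^14, x^12*y, x^10*y^4, x^8*y^5, x^5*y^7, x^4*y^8, x^3*y^10, y^11
Corners: x^2y^10, x^3y^9, x^4y^7, x^7y^6, x^9y^4, x^11y^3, x^13
Socle dim=7


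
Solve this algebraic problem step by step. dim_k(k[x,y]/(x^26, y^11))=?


Basis: x^i*y^j, i<26, j<11
26*11=286


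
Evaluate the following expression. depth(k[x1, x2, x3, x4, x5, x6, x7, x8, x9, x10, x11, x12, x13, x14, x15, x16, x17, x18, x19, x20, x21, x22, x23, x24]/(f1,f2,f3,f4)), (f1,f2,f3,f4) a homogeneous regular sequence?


depth(R)=24
depth(R/I)=24-4=20


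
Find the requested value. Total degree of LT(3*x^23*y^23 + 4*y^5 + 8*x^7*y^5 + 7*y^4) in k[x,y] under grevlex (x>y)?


LT: 3*x^23*y^23
deg_x=23, deg_y=23
Total=23+23=46


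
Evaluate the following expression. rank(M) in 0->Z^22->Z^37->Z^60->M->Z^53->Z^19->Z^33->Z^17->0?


Alt sum=0:
(-1)^0*22 + (-1)^1*37 + (-1)^2*60 + (-1)^3*? + (-1)^4*53 + (-1)^5*19 + (-1)^6*33 + (-1)^7*17=0
rank(M)=95


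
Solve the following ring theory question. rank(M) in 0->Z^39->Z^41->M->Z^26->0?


Alt sum=0:
(-1)^0*39 + (-1)^1*41 + (-1)^2*? + (-1)^3*26=0
rank(M)=28


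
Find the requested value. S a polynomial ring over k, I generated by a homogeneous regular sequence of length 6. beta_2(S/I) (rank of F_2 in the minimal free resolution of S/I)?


Regular sequence => Koszul complex is the minimal free resolution.
Syz_1 minimally generated by Koszul relations f_i*e_j - f_j*e_i (i<j): mu(Syz_1) = beta_2 = C(m,2) = m(m-1)/2
m=6
6*5/2 = 15


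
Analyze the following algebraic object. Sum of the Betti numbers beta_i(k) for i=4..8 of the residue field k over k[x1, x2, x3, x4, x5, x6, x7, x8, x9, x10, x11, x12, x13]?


Koszul resolution: beta_i(k)=C(n,i), n=13
C(13,4)=715, C(13,5)=1287, C(13,6)=1716, C(13,7)=1716, C(13,8)=1287
Sum=6721


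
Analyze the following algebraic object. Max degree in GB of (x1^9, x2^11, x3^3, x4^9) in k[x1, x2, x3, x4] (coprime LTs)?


Pure powers, coprime LTs => already GB.
Degrees: 9, 11, 3, 9
Max=11


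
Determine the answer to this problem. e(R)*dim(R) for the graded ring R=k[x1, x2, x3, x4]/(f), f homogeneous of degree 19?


e(R)=deg(f)=19, dim(R)=4-1=3
e*dim=19*3=57


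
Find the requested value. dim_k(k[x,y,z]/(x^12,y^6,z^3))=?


Basis: x^iy^jz^k, i<12,j<6,k<3
12*6*3=216


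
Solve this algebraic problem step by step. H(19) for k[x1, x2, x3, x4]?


C(d+n-1,n-1)=C(22,3)=1540


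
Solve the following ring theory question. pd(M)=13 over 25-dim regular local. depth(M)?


pd+depth=depth(R)=25
depth=25-13=12


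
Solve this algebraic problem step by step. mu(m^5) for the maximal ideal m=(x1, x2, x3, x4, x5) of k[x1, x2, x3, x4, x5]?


Graded Nakayama: mu(m^d) = dim_k (m^d/m^(d+1)) = #degree-5 monomials in 5 vars
C(n+d-1,d)=C(9,5)=126


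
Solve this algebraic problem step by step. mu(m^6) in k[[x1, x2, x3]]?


C(n+d-1,d)=C(8,6)=28


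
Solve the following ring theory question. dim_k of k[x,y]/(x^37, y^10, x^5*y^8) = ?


k[x,y]/I, I = (x^37, y^10, x^5*y^8)
Rect: 37x10=370. Corner: (37-5)x(10-8)=64.
dim = 370-64 = 306


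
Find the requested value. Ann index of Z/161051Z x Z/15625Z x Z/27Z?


Exponent = lcm of the cyclic orders; pairwise coprime => product.
11^5*5^6*3^3=161051*15625*27=67943390625


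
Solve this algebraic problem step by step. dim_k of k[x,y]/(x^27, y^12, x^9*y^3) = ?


k[x,y]/I, I = (x^27, y^12, x^9*y^3)
Rect: 27x12=324. Corner: (27-9)x(12-3)=162.
dim = 324-162 = 162


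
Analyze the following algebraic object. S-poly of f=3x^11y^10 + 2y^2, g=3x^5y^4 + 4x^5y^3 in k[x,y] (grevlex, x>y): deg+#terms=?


LT(f)=3x^11y^10, LT(g)=3x^5y^4
lcm(LM)=x^11y^10
S(f,g) (scaled by 9 to clear denominators) = 3*f - 3x^6y^6*g = -12x^11y^9 + 6y^2
2 terms, deg 20.
20+2=22


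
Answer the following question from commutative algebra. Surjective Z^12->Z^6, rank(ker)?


rank(ker) = 12-6 = 6


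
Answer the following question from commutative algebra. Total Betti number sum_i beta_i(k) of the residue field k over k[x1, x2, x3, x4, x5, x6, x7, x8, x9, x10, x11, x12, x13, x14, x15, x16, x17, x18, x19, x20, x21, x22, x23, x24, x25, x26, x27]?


Koszul resolution: beta_i(k)=C(n,i), n=27
sum_i C(27,i) = 2^27 = 134217728


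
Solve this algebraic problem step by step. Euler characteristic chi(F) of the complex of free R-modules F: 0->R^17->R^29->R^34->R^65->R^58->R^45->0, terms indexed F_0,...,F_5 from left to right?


chi = sum (-1)^i * rank:
(-1)^0*17=17
(-1)^1*29=-29
(-1)^2*34=34
(-1)^3*65=-65
(-1)^4*58=58
(-1)^5*45=-45
chi=-30


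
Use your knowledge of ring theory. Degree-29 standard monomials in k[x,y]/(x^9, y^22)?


k[x,y], I = (x^9, y^22), d = 29
Need i < 9 and d-i < 22.
Range: 8 <= i <= 8.
H(29) = 1


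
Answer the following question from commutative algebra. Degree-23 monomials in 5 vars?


C(d+n-1,n-1)=C(27,4)=17550


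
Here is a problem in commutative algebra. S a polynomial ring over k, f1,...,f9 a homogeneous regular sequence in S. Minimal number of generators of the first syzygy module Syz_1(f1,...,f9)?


Regular sequence => Koszul complex is the minimal free resolution.
Syz_1 minimally generated by Koszul relations f_i*e_j - f_j*e_i (i<j): mu(Syz_1) = beta_2 = C(m,2) = m(m-1)/2
m=9
9*8/2 = 36


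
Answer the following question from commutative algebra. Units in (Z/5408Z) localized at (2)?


Local ring = Z/32Z.
phi(32) = 2^4*(2-1) = 16


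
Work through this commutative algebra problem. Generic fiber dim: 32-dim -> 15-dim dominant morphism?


dim(fiber)=dim(X)-dim(Y)=32-15=17


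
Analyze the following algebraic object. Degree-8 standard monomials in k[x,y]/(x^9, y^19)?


k[x,y], I = (x^9, y^19), d = 8
Need i < 9 and d-i < 19.
Range: 0 <= i <= 8.
H(8) = 9


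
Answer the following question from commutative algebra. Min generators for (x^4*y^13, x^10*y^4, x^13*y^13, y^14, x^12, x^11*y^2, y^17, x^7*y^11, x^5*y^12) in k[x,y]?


Remove redundant (divisible by others).
y^17 redundant.
x^13*y^13 redundant.
Min: x^12, x^11*y^2, x^10*y^4, x^7*y^11, x^5*y^12, x^4*y^13, y^14
Count=7


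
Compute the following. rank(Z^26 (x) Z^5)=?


rank(M(x)N) = rank(M)*rank(N)
26*5 = 130


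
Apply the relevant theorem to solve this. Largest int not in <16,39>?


gcd(16,39)=1 => F=ab-a-b=16*39-16-39=624-55=569


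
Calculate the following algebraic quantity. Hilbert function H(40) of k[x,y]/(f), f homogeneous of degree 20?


H(t)=d for t>=d-1.
d=20, t=40
H(40)=20


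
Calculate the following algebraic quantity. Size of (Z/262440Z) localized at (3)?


3-primary part: 262440=3^8*40
Size=3^8=6561


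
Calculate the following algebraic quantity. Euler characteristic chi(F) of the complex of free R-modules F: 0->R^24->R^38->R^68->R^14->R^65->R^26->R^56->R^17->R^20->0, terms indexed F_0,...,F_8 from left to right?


chi = sum (-1)^i * rank:
(-1)^0*24=24
(-1)^1*38=-38
(-1)^2*68=68
(-1)^3*14=-14
(-1)^4*65=65
(-1)^5*26=-26
(-1)^6*56=56
(-1)^7*17=-17
(-1)^8*20=20
chi=138


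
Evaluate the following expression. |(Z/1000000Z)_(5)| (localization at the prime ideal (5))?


5-primary part: 1000000=5^6*64
Size=5^6=15625


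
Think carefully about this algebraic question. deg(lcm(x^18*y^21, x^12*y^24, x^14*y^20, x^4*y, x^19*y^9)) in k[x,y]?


lcm = componentwise max:
x: max(18,12,14,4,19)=19
y: max(21,24,20,1,9)=24
Total=19+24=43


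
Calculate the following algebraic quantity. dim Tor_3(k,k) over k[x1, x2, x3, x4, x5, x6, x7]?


Koszul: C(n,i)=C(7,3)=35


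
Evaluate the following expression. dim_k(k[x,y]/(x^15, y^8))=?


Basis: x^i*y^j, i<15, j<8
15*8=120


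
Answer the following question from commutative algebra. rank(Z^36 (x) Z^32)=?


rank(M(x)N) = rank(M)*rank(N)
36*32 = 1152


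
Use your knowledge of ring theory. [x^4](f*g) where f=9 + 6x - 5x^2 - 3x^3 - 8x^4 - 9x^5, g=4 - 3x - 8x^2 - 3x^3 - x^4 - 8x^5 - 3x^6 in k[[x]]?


[x^4] = sum a_i*b_j, i+j=4
  9*-1=-9
  6*-3=-18
  -5*-8=40
  -3*-3=9
  -8*4=-32
Sum=-10


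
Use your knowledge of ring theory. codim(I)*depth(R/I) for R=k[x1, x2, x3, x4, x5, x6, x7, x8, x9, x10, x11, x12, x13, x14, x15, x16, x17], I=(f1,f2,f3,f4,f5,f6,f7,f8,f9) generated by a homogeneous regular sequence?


codim=9, depth=dim(R/I)=17-9=8
Product=9*8=72


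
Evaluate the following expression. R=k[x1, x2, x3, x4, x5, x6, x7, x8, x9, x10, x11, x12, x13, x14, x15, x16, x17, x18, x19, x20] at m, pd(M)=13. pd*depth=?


pd+depth=20
depth=20-13=7
pd*depth=13*7=91


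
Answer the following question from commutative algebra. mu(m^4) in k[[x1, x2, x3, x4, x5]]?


C(n+d-1,d)=C(8,4)=70


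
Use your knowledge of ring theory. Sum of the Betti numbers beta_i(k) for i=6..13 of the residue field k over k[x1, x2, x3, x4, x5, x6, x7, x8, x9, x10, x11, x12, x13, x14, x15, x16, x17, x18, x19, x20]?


Koszul resolution: beta_i(k)=C(n,i), n=20
C(20,6)=38760, C(20,7)=77520, C(20,8)=125970, C(20,9)=167960, C(20,10)=184756, C(20,11)=167960, C(20,12)=125970, C(20,13)=77520
Sum=966416


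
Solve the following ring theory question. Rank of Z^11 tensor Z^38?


rank(M(x)N) = rank(M)*rank(N)
11*38 = 418


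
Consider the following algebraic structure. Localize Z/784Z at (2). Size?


2-primary part: 784=2^4*49
Size=2^4=16


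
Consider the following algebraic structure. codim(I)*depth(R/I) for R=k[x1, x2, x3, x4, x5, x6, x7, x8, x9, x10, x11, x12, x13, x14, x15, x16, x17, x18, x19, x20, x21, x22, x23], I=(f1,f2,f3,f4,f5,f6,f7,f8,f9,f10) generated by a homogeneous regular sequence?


codim=10, depth=dim(R/I)=23-10=13
Product=10*13=130


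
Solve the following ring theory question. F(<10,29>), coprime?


gcd(10,29)=1 => F=ab-a-b=10*29-10-29=290-39=251


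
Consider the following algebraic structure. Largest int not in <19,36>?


gcd(19,36)=1 => F=ab-a-b=19*36-19-36=684-55=629


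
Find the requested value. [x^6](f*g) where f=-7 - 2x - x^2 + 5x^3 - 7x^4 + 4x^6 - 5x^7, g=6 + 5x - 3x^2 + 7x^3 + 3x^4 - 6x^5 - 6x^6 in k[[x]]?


[x^6] = sum a_i*b_j, i+j=6
  -7*-6=42
  -2*-6=12
  -1*3=-3
  5*7=35
  -7*-3=21
  4*6=24
Sum=131


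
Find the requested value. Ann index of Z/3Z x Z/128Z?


Exponent = lcm of the cyclic orders; pairwise coprime => product.
3^1*2^7=3*128=384


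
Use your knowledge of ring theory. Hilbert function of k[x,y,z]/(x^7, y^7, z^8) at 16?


Need i<7, j<7, k<8 with i+j+k=16.
For each i, j ranges over max(0,16-i-7)..min(6,16-i):
  i=0: j in [9,6] -> 0
  i=1: j in [8,6] -> 0
  i=2: j in [7,6] -> 0
  i=3: j in [6,6] -> 1
  i=4: j in [5,6] -> 2
  i=5: j in [4,6] -> 3
  i=6: j in [3,6] -> 4
H(16) = 0+0+0+1+2+3+4 = 10


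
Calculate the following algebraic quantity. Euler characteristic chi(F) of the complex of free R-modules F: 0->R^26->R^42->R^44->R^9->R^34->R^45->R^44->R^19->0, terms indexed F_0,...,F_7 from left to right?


chi = sum (-1)^i * rank:
(-1)^0*26=26
(-1)^1*42=-42
(-1)^2*44=44
(-1)^3*9=-9
(-1)^4*34=34
(-1)^5*45=-45
(-1)^6*44=44
(-1)^7*19=-19
chi=33


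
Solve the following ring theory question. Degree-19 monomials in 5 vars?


C(d+n-1,n-1)=C(23,4)=8855


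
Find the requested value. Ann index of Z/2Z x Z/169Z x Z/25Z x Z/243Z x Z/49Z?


Exponent = lcm of the cyclic orders; pairwise coprime => product.
2^1*13^2*5^2*3^5*7^2=2*169*25*243*49=100614150


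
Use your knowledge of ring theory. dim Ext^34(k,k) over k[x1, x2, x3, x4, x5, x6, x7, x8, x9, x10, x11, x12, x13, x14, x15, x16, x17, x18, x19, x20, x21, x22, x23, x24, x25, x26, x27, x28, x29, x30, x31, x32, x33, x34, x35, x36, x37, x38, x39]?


C(n,i)=C(39,34)=575757


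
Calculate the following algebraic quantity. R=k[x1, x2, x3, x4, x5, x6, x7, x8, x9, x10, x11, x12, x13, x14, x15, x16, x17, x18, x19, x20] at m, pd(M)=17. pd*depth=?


pd+depth=20
depth=20-17=3
pd*depth=17*3=51


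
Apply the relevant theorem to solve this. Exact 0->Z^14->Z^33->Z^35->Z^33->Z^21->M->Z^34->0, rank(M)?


Alt sum=0:
(-1)^0*14 + (-1)^1*33 + (-1)^2*35 + (-1)^3*33 + (-1)^4*21 + (-1)^5*? + (-1)^6*34=0
rank(M)=38


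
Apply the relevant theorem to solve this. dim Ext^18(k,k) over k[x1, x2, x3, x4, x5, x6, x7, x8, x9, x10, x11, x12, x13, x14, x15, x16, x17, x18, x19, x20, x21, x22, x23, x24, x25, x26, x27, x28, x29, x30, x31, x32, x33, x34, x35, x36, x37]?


C(n,i)=C(37,18)=17672631900


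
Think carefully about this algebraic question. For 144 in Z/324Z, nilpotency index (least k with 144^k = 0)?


144^k mod 324:
k=1: 144
k=2: 0
First zero at k = 2


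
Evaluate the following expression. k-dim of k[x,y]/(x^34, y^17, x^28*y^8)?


k[x,y]/I, I = (x^34, y^17, x^28*y^8)
Rect: 34x17=578. Corner: (34-28)x(17-8)=54.
dim = 578-54 = 524


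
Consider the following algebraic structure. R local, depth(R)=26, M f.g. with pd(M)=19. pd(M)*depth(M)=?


pd+depth=26
depth=26-19=7
pd*depth=19*7=133


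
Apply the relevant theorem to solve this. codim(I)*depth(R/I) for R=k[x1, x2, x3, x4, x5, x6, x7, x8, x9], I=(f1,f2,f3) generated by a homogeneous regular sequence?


codim=3, depth=dim(R/I)=9-3=6
Product=3*6=18


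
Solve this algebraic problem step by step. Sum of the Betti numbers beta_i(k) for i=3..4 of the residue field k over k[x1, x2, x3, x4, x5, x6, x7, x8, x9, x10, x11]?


Koszul resolution: beta_i(k)=C(n,i), n=11
C(11,3)=165, C(11,4)=330
Sum=495


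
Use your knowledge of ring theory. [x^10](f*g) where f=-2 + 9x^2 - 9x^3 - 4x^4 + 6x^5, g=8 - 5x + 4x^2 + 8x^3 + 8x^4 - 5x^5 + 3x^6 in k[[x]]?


[x^10] = sum a_i*b_j, i+j=10
  -4*3=-12
  6*-5=-30
Sum=-42


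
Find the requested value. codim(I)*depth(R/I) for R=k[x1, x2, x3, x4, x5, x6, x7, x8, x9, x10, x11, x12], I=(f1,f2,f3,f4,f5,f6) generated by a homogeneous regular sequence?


codim=6, depth=dim(R/I)=12-6=6
Product=6*6=36


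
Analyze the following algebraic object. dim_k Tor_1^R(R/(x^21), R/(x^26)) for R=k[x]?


Tor_1(R/I,R/J)=(I cap J)/IJ=(x^26)/(x^47)
dim=47-26=min(21,26)=21


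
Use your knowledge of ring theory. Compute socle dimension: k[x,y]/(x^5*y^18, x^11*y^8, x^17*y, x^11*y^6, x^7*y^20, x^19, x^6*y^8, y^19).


Socle = ann(m) = span of standard monomials u with x*u, y*u in I (staircase corners).
Redundant generators: x^11*y^8, x^7*y^20
Minimal generators: x^19, x^17*y, x^11*y^6, x^6*y^8, x^5*y^18, y^19
Corners: x^4y^18, x^5y^17, x^10y^7, x^16y^5, x^18
Socle dim=5


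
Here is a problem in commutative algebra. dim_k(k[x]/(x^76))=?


Basis: 1,x,...,x^75
dim=76


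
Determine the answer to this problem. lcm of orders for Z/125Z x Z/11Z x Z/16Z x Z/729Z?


Exponent = lcm of the cyclic orders; pairwise coprime => product.
5^3*11^1*2^4*3^6=125*11*16*729=16038000


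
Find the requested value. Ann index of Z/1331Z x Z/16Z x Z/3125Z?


Exponent = lcm of the cyclic orders; pairwise coprime => product.
11^3*2^4*5^5=1331*16*3125=66550000


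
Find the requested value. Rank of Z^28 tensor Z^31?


rank(M(x)N) = rank(M)*rank(N)
28*31 = 868


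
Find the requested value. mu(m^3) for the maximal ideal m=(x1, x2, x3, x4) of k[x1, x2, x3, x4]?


Graded Nakayama: mu(m^d) = dim_k (m^d/m^(d+1)) = #degree-3 monomials in 4 vars
C(n+d-1,d)=C(6,3)=20


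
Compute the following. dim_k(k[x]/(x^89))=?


Basis: 1,x,...,x^88
dim=89


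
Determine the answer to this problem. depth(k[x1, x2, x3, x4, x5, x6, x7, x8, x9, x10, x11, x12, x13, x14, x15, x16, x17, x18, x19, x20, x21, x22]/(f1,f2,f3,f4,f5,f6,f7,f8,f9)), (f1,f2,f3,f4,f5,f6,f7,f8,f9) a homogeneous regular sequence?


depth(R)=22
depth(R/I)=22-9=13


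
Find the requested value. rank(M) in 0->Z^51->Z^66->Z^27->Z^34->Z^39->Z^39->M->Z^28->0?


Alt sum=0:
(-1)^0*51 + (-1)^1*66 + (-1)^2*27 + (-1)^3*34 + (-1)^4*39 + (-1)^5*39 + (-1)^6*? + (-1)^7*28=0
rank(M)=50


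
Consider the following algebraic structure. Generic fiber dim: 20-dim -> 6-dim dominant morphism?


dim(fiber)=dim(X)-dim(Y)=20-6=14


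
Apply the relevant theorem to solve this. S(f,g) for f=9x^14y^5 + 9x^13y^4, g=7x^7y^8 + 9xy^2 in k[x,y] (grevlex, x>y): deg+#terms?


LT(f)=9x^14y^5, LT(g)=7x^7y^8
lcm(LM)=x^14y^8
S(f,g) (scaled by 63 to clear denominators) = 7y^3*f - 9x^7*g = 63x^13y^7 - 81x^8y^2
2 terms, deg 20.
20+2=22


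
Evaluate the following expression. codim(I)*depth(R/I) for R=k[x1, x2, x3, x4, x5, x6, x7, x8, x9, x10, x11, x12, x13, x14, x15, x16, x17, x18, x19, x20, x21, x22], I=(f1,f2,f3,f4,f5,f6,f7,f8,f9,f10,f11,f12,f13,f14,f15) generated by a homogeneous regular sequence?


codim=15, depth=dim(R/I)=22-15=7
Product=15*7=105


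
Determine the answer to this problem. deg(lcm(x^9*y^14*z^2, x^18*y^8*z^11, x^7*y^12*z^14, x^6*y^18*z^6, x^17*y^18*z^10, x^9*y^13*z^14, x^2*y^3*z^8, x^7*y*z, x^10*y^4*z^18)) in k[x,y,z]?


lcm = componentwise max:
x: max(9,18,7,6,17,9,2,7,10)=18
y: max(14,8,12,18,18,13,3,1,4)=18
z: max(2,11,14,6,10,14,8,1,18)=18
Total=18+18+18=54


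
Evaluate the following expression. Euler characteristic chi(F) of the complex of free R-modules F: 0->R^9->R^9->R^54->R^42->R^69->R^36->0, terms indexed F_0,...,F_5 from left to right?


chi = sum (-1)^i * rank:
(-1)^0*9=9
(-1)^1*9=-9
(-1)^2*54=54
(-1)^3*42=-42
(-1)^4*69=69
(-1)^5*36=-36
chi=45


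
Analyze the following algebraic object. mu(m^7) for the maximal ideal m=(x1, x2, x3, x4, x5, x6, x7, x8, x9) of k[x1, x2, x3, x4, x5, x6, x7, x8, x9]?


Graded Nakayama: mu(m^d) = dim_k (m^d/m^(d+1)) = #degree-7 monomials in 9 vars
C(n+d-1,d)=C(15,7)=6435


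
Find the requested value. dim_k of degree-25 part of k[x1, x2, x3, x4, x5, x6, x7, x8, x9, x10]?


C(d+n-1,n-1)=C(34,9)=52451256


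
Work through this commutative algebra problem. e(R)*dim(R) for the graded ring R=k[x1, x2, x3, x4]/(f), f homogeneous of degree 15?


e(R)=deg(f)=15, dim(R)=4-1=3
e*dim=15*3=45


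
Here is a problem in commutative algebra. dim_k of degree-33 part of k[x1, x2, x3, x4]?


C(d+n-1,n-1)=C(36,3)=7140


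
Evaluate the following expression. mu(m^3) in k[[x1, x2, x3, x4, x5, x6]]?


C(n+d-1,d)=C(8,3)=56


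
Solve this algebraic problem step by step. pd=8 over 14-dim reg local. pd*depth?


pd+depth=14
depth=14-8=6
pd*depth=8*6=48


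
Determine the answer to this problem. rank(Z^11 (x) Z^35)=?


rank(M(x)N) = rank(M)*rank(N)
11*35 = 385


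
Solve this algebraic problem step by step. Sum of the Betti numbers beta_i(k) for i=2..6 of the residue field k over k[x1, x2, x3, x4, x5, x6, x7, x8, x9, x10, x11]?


Koszul resolution: beta_i(k)=C(n,i), n=11
C(11,2)=55, C(11,3)=165, C(11,4)=330, C(11,5)=462, C(11,6)=462
Sum=1474


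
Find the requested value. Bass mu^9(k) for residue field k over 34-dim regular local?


C(n,i)=C(34,9)=52451256


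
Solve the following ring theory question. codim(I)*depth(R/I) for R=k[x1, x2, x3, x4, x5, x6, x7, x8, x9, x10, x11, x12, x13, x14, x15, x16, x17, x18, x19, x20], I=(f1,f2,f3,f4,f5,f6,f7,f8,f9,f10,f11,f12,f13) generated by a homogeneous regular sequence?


codim=13, depth=dim(R/I)=20-13=7
Product=13*7=91


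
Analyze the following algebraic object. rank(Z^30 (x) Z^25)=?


rank(M(x)N) = rank(M)*rank(N)
30*25 = 750


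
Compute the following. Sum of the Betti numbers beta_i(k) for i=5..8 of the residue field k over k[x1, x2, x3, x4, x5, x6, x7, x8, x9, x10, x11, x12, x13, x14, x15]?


Koszul resolution: beta_i(k)=C(n,i), n=15
C(15,5)=3003, C(15,6)=5005, C(15,7)=6435, C(15,8)=6435
Sum=20878


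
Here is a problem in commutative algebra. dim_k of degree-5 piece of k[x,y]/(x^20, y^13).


k[x,y], I = (x^20, y^13), d = 5
Need i < 20 and d-i < 13.
Range: 0 <= i <= 5.
H(5) = 6


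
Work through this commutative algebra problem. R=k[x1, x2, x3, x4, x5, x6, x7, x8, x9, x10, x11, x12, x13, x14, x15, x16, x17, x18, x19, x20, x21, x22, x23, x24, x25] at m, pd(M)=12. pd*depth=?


pd+depth=25
depth=25-12=13
pd*depth=12*13=156


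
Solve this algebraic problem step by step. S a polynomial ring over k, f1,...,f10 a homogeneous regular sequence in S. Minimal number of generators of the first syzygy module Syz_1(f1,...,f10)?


Regular sequence => Koszul complex is the minimal free resolution.
Syz_1 minimally generated by Koszul relations f_i*e_j - f_j*e_i (i<j): mu(Syz_1) = beta_2 = C(m,2) = m(m-1)/2
m=10
10*9/2 = 45


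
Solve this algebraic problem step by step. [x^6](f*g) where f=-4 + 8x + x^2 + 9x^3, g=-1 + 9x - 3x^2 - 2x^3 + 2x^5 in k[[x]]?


[x^6] = sum a_i*b_j, i+j=6
  8*2=16
  9*-2=-18
Sum=-2


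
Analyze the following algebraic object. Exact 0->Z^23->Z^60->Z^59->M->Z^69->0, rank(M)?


Alt sum=0:
(-1)^0*23 + (-1)^1*60 + (-1)^2*59 + (-1)^3*? + (-1)^4*69=0
rank(M)=91


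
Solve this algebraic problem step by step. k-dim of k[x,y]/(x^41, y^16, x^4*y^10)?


k[x,y]/I, I = (x^41, y^16, x^4*y^10)
Rect: 41x16=656. Corner: (41-4)x(16-10)=222.
dim = 656-222 = 434


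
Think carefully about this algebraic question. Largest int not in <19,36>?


gcd(19,36)=1 => F=ab-a-b=19*36-19-36=684-55=629


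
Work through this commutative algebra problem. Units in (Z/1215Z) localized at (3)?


Local ring = Z/243Z.
phi(243) = 3^4*(3-1) = 162


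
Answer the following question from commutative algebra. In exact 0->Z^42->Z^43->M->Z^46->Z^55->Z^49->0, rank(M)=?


Alt sum=0:
(-1)^0*42 + (-1)^1*43 + (-1)^2*? + (-1)^3*46 + (-1)^4*55 + (-1)^5*49=0
rank(M)=41


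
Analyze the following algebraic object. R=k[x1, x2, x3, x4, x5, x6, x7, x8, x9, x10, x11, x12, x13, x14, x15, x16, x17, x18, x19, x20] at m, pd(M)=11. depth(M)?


pd+depth=depth(R)=20
depth=20-11=9


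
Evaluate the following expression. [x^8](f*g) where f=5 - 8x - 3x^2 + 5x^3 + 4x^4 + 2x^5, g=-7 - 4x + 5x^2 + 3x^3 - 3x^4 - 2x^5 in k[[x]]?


[x^8] = sum a_i*b_j, i+j=8
  5*-2=-10
  4*-3=-12
  2*3=6
Sum=-16


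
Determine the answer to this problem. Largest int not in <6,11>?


gcd(6,11)=1 => F=ab-a-b=6*11-6-11=66-17=49


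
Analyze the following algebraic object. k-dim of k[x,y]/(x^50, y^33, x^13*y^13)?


k[x,y]/I, I = (x^50, y^33, x^13*y^13)
Rect: 50x33=1650. Corner: (50-13)x(33-13)=740.
dim = 1650-740 = 910


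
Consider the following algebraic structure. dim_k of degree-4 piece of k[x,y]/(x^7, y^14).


k[x,y], I = (x^7, y^14), d = 4
Need i < 7 and d-i < 14.
Range: 0 <= i <= 4.
H(4) = 5
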